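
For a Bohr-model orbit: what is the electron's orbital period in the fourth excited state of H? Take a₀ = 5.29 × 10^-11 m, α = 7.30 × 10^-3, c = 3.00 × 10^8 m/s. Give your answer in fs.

r = n²a₀/Z = 5²·5.29 × 10^-11/1 = 1.32 × 10^-9 m
v = Zαc/n = 1·0.00730·3.00 × 10^8/5 = 4.38 × 10^5 m/s
T = 2πr/v = 1.90 × 10^-14 s = 19.0 fs

19.0 fs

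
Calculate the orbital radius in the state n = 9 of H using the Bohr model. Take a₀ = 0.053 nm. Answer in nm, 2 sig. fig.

4.3 nm

r_n = n²a₀/Z = 9² × 0.053 / 1
    = 81 × 0.053 / 1 = 4.3 nm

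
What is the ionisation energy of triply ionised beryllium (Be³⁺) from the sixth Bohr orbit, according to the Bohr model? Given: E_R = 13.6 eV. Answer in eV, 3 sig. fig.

E_n = −E_R·Z²/n² = −13.6 × 4²/6² eV = -6.04 eV
Ionisation energy = −E_n = 6.04 eV

6.04 eV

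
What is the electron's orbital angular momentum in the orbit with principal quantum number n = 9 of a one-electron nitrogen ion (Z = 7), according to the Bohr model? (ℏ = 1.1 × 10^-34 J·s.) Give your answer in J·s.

9.9 × 10^-34 J·s

L_n = nℏ = 9 × 1.1 × 10^-34 = 9.9 × 10^-34 J·s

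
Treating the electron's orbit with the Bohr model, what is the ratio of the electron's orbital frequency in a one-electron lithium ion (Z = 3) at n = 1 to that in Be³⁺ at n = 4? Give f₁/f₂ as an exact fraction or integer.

36

f ∝ Z^2 · n^-3
f₁/f₂ = (3/4)^2 · (1/4)^-3 = 36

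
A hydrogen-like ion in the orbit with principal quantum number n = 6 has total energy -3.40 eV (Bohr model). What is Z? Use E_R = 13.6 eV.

E_n = −E_R Z²/n² ⇒ Z² = −E_n n²/E_R = 3.40 × 6² / 13.6 ≈ 9.00
Z = 3

3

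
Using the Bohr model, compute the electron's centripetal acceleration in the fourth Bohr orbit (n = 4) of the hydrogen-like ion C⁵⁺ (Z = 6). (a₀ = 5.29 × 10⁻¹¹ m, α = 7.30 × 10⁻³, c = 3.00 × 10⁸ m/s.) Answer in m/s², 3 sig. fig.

r = n²a₀/Z = 1.41 × 10⁻¹⁰ m, v = Zαc/n = 3.29 × 10⁶ m/s
a = v²/r = (3.29 × 10⁶)² / 1.41 × 10⁻¹⁰ = 7.65 × 10²² m/s²

7.65 × 10²² m/s²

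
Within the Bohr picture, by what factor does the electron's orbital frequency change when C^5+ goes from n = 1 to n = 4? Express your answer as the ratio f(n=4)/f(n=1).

f ∝ Z^2 · n^-3; with Z fixed, f ∝ n^-3.
f(n=4)/f(n=1) = (4/1)^-3 = 1/64

1/64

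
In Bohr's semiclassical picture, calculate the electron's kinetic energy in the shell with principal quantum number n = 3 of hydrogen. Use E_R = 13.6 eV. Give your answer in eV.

For a Coulomb orbit the virial theorem gives K = −E_n.
E_n = −E_R·Z²/n², so K = E_R·Z²/n² = 13.6 × 1²/3² = 1.51 eV

1.51 eV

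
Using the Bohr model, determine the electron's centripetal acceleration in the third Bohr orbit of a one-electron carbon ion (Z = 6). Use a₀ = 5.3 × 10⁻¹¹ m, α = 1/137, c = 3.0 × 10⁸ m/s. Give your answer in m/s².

2.4 × 10²³ m/s²

r = n²a₀/Z = 8.0 × 10⁻¹¹ m, v = Zαc/n = 4.4 × 10⁶ m/s
a = v²/r = (4.4 × 10⁶)² / 8.0 × 10⁻¹¹ = 2.4 × 10²³ m/s²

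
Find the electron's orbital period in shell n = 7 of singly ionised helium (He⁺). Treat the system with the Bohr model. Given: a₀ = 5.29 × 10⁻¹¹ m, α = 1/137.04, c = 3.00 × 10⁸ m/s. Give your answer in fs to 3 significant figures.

r = n²a₀/Z = 7²·5.29 × 10⁻¹¹/2 = 1.30 × 10⁻⁹ m
v = Zαc/n = 2·0.00730·3.00 × 10⁸/7 = 6.25 × 10⁵ m/s
T = 2πr/v = 1.30 × 10⁻¹⁴ s = 13.0 fs

13.0 fs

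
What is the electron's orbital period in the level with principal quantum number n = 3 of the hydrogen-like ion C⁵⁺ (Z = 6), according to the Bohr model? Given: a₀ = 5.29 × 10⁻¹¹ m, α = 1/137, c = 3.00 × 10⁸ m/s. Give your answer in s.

1.14 × 10⁻¹⁶ s

r = n²a₀/Z = 3²·5.29 × 10⁻¹¹/6 = 7.94 × 10⁻¹¹ m
v = Zαc/n = 6·0.00730·3.00 × 10⁸/3 = 4.38 × 10⁶ m/s
T = 2πr/v = 1.14 × 10⁻¹⁶ s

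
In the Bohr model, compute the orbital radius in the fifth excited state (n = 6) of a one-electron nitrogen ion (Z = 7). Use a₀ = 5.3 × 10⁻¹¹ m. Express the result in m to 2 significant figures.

2.7 × 10⁻¹⁰ m

r_n = n²a₀/Z = 6² × 5.3 × 10⁻¹¹ / 7
    = 36 × 5.3 × 10⁻¹¹ / 7 = 2.7 × 10⁻¹⁰ m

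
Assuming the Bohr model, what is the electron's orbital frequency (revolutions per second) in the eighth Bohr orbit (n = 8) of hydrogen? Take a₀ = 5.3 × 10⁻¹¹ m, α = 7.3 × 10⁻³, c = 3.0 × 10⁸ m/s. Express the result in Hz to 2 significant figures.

1.3 × 10¹³ Hz

r = n²a₀/Z = 3.4 × 10⁻⁹ m, v = Zαc/n = 2.7 × 10⁵ m/s
f = v/(2πr) = 1.3 × 10¹³ Hz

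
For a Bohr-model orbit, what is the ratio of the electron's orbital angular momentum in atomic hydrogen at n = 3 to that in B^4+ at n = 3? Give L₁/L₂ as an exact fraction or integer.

1

L = nℏ is independent of Z.
L₁/L₂ = n₁/n₂ = 3/3 = 1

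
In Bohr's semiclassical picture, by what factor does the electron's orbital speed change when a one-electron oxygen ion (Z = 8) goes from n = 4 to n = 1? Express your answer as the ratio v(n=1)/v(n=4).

4

v ∝ Z^1 · n^-1; with Z fixed, v ∝ n^-1.
v(n=1)/v(n=4) = (1/4)^-1 = 4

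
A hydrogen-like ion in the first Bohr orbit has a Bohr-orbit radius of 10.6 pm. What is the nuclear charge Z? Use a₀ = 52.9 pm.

5

r_n = n²a₀/Z ⇒ Z = n²a₀/r = 1² × 52.9 / 10.6 ≈ 4.99
Z = 5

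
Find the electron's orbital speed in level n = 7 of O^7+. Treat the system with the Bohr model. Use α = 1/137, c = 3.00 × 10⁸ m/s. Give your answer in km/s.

2500 km/s

v_n = Zαc/n = 8 × 0.00730 × 3.00 × 10⁸ / 7
    = 2500 km/s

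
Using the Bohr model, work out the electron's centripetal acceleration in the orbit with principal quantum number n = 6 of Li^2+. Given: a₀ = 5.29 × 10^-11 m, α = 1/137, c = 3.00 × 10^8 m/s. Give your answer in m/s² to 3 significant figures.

1.89 × 10^21 m/s²

r = n²a₀/Z = 6.35 × 10^-10 m, v = Zαc/n = 1.09 × 10^6 m/s
a = v²/r = (1.09 × 10^6)² / 6.35 × 10^-10 = 1.89 × 10^21 m/s²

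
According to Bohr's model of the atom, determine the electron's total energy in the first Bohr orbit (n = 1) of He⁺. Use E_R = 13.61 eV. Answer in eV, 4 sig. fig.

E_n = −E_R·Z²/n² = −13.61 × 2²/1² = -54.44 eV

-54.44 eV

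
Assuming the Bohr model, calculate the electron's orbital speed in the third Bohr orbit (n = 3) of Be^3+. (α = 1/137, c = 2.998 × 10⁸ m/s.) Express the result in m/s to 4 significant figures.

v_n = Zαc/n = 4 × 0.007299 × 2.998 × 10⁸ / 3
    = 2.918 × 10⁶ m/s

2.918 × 10⁶ m/s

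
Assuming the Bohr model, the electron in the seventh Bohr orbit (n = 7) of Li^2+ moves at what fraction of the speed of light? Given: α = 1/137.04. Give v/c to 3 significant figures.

0.00313

v_n = Zαc/n, so v/c = Zα/n = 3 × 0.00730 / 7 = 0.00313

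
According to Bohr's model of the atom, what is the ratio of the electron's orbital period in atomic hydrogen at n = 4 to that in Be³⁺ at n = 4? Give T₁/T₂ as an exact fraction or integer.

T ∝ Z^-2 · n^3
T₁/T₂ = (1/4)^-2 · (4/4)^3 = 16

16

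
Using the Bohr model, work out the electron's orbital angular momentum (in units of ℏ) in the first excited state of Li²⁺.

2

L_n = nℏ, so L/ℏ = n = 2.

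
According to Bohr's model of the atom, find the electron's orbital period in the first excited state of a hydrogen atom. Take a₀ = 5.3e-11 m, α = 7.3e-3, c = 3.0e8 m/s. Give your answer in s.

1.2e-15 s

r = n²a₀/Z = 2²·5.3e-11/1 = 2.1e-10 m
v = Zαc/n = 1·0.0073·3.0e8/2 = 1.1e6 m/s
T = 2πr/v = 1.2e-15 s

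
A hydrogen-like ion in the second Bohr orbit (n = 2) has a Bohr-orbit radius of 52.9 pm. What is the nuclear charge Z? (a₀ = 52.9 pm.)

r_n = n²a₀/Z ⇒ Z = n²a₀/r = 2² × 52.9 / 52.9 ≈ 4.00
Z = 4

4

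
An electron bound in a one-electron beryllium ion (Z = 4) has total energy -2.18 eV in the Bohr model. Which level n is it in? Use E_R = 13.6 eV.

10

E_n = −E_R Z²/n² ⇒ n² = E_R Z²/(−E_n) = 13.6 × 4² / 2.18 ≈ 99.82
n = 10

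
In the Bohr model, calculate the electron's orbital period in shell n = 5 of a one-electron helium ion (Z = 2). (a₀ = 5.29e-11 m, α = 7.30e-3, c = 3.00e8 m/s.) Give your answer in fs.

4.74 fs

r = n²a₀/Z = 5²·5.29e-11/2 = 6.61e-10 m
v = Zαc/n = 2·0.00730·3.00e8/5 = 8.76e5 m/s
T = 2πr/v = 4.74e-15 s = 4.74 fs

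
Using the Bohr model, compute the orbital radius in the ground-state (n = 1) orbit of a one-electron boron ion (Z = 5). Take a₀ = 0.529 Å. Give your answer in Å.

r_n = n²a₀/Z = 1² × 0.529 / 5
    = 1 × 0.529 / 5 = 0.106 Å

0.106 Å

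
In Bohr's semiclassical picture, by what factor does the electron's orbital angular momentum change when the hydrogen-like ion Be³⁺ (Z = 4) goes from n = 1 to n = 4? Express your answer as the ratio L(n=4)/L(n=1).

L = nℏ depends only on n, so L ∝ n.
L(n=4)/L(n=1) = (4/1)^1 = 4

4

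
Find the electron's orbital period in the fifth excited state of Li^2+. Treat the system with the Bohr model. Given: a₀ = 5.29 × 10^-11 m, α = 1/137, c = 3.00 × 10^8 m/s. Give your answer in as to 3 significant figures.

r = n²a₀/Z = 6²·5.29 × 10^-11/3 = 6.35 × 10^-10 m
v = Zαc/n = 3·0.00730·3.00 × 10^8/6 = 1.09 × 10^6 m/s
T = 2πr/v = 3.64 × 10^-15 s = 3640 as

3640 as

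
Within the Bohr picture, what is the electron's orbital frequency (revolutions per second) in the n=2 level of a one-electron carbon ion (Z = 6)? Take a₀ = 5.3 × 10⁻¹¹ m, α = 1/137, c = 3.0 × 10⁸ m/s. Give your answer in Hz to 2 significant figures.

r = n²a₀/Z = 3.5 × 10⁻¹¹ m, v = Zαc/n = 6.6 × 10⁶ m/s
f = v/(2πr) = 3.0 × 10¹⁶ Hz

3.0 × 10¹⁶ Hz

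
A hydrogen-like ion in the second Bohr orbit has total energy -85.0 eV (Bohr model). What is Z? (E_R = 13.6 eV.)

E_n = −E_R Z²/n² ⇒ Z² = −E_n n²/E_R = 85.0 × 2² / 13.6 ≈ 25.00
Z = 5

5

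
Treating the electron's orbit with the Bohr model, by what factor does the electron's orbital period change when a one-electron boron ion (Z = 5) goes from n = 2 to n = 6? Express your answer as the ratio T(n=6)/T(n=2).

27

T ∝ Z^-2 · n^3; with Z fixed, T ∝ n^3.
T(n=6)/T(n=2) = (6/2)^3 = 27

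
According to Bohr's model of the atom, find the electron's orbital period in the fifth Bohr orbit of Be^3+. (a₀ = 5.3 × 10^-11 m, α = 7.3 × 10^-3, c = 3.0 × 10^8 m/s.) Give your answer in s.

1.2 × 10^-15 s

r = n²a₀/Z = 5²·5.3 × 10^-11/4 = 3.3 × 10^-10 m
v = Zαc/n = 4·0.0073·3.0 × 10^8/5 = 1.8 × 10^6 m/s
T = 2πr/v = 1.2 × 10^-15 s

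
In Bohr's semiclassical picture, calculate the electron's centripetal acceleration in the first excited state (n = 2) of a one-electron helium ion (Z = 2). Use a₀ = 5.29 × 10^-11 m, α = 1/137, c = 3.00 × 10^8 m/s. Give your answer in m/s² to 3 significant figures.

4.53 × 10^22 m/s²

r = n²a₀/Z = 1.06 × 10^-10 m, v = Zαc/n = 2.19 × 10^6 m/s
a = v²/r = (2.19 × 10^6)² / 1.06 × 10^-10 = 4.53 × 10^22 m/s²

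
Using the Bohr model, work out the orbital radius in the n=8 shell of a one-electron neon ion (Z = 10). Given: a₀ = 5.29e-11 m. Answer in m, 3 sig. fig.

3.39e-10 m

r_n = n²a₀/Z = 8² × 5.29e-11 / 10
    = 64 × 5.29e-11 / 10 = 3.39e-10 m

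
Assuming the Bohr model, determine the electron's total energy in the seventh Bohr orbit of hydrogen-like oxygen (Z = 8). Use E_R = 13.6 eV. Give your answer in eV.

-17.8 eV

E_n = −E_R·Z²/n² = −13.6 × 8²/7² = -17.8 eV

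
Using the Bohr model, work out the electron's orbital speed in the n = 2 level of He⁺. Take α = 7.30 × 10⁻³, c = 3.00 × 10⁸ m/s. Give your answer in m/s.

v_n = Zαc/n = 2 × 0.00730 × 3.00 × 10⁸ / 2
    = 2.19 × 10⁶ m/s

2.19 × 10⁶ m/s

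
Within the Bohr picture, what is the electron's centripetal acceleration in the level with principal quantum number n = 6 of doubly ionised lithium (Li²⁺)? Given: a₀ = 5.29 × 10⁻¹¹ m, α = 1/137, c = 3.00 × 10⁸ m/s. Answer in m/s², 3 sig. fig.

r = n²a₀/Z = 6.35 × 10⁻¹⁰ m, v = Zαc/n = 1.09 × 10⁶ m/s
a = v²/r = (1.09 × 10⁶)² / 6.35 × 10⁻¹⁰ = 1.89 × 10²¹ m/s²

1.89 × 10²¹ m/s²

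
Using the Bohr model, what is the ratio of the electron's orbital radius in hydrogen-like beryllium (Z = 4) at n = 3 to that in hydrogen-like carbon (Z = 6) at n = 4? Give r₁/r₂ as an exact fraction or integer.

27/32

r ∝ Z^-1 · n^2
r₁/r₂ = (4/6)^-1 · (3/4)^2 = 27/32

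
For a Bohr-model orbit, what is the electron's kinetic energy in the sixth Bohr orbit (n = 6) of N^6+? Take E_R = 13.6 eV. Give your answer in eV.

For a Coulomb orbit the virial theorem gives K = −E_n.
E_n = −E_R·Z²/n², so K = E_R·Z²/n² = 13.6 × 7²/6² = 18.5 eV

18.5 eV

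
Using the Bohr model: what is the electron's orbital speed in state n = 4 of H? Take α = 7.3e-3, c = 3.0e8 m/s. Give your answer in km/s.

v_n = Zαc/n = 1 × 0.0073 × 3.0e8 / 4
    = 550 km/s

550 km/s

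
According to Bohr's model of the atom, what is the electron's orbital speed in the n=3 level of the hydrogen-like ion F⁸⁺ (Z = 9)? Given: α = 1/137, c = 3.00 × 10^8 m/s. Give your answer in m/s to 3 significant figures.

6.57 × 10^6 m/s

v_n = Zαc/n = 9 × 0.00730 × 3.00 × 10^8 / 3
    = 6.57 × 10^6 m/s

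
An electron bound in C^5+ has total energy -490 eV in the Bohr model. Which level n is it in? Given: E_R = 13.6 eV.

E_n = −E_R Z²/n² ⇒ n² = E_R Z²/(−E_n) = 13.6 × 6² / 490 ≈ 1.00
n = 1

1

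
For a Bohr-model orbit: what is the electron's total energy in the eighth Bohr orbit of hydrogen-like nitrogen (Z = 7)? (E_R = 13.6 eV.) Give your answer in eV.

E_n = −E_R·Z²/n² = −13.6 × 7²/8² = -10.4 eV

-10.4 eV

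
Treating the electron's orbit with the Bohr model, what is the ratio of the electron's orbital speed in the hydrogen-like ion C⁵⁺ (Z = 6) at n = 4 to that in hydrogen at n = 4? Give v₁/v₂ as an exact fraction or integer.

6

v ∝ Z^1 · n^-1
v₁/v₂ = (6/1)^1 · (4/4)^-1 = 6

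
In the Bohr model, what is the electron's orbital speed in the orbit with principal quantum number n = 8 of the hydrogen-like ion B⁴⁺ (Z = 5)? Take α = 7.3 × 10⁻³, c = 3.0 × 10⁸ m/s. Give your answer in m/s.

1.4 × 10⁶ m/s

v_n = Zαc/n = 5 × 0.0073 × 3.0 × 10⁸ / 8
    = 1.4 × 10⁶ m/s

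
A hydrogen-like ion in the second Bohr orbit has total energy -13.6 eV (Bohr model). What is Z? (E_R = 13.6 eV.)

E_n = −E_R Z²/n² ⇒ Z² = −E_n n²/E_R = 13.6 × 2² / 13.6 ≈ 4.00
Z = 2

2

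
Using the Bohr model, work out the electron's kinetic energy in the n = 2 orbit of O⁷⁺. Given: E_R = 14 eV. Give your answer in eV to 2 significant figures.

For a Coulomb orbit the virial theorem gives K = −E_n.
E_n = −E_R·Z²/n², so K = E_R·Z²/n² = 14 × 8²/2² = 220 eV

220 eV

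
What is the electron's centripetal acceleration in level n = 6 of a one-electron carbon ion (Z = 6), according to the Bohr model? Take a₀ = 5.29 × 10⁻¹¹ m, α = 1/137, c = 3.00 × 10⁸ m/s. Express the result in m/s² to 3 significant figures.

r = n²a₀/Z = 3.17 × 10⁻¹⁰ m, v = Zαc/n = 2.19 × 10⁶ m/s
a = v²/r = (2.19 × 10⁶)² / 3.17 × 10⁻¹⁰ = 1.51 × 10²² m/s²

1.51 × 10²² m/s²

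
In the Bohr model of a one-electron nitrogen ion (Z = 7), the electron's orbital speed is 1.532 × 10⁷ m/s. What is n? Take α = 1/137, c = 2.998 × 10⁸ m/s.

v_n = Zαc/n ⇒ n = Zαc/v = 7 × 0.007299 × 2.998 × 10⁸ / 1.532 × 10⁷ ≈ 1.00
n = 1

1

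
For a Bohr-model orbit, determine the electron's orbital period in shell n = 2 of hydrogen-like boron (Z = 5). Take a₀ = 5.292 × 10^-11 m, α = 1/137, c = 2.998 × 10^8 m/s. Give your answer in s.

r = n²a₀/Z = 2²·5.292 × 10^-11/5 = 4.234 × 10^-11 m
v = Zαc/n = 5·0.007299·2.998 × 10^8/2 = 5.471 × 10^6 m/s
T = 2πr/v = 4.862 × 10^-17 s

4.862 × 10^-17 s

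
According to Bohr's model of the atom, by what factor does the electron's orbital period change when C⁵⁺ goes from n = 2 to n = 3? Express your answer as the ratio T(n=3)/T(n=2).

27/8

T ∝ Z^-2 · n^3; with Z fixed, T ∝ n^3.
T(n=3)/T(n=2) = (3/2)^3 = 27/8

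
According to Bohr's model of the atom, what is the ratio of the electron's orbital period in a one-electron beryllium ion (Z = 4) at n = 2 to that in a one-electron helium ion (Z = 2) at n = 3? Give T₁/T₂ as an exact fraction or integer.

T ∝ Z^-2 · n^3
T₁/T₂ = (4/2)^-2 · (2/3)^3 = 2/27

2/27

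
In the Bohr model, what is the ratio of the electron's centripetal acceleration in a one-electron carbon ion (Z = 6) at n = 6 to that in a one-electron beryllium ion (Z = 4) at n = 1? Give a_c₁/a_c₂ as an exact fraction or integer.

1/384

a_c ∝ Z^3 · n^-4
a_c₁/a_c₂ = (6/4)^3 · (6/1)^-4 = 1/384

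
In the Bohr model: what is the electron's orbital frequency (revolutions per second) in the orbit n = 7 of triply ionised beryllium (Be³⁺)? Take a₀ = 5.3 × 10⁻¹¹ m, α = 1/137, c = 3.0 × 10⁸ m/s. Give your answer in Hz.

3.1 × 10¹⁴ Hz

r = n²a₀/Z = 6.5 × 10⁻¹⁰ m, v = Zαc/n = 1.3 × 10⁶ m/s
f = v/(2πr) = 3.1 × 10¹⁴ Hz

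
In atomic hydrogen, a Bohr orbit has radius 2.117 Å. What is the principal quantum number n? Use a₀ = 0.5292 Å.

2

r_n = n²a₀/Z ⇒ n² = rZ/a₀ = 2.117 × 1 / 0.5292 ≈ 4.00
n = 2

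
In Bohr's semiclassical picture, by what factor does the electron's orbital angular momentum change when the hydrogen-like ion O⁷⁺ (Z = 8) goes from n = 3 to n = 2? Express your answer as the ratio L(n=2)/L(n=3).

2/3

L = nℏ depends only on n, so L ∝ n.
L(n=2)/L(n=3) = (2/3)^1 = 2/3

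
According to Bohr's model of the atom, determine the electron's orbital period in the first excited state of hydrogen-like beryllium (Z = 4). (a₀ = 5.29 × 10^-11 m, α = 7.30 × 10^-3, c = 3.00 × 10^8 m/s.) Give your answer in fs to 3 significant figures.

0.0759 fs

r = n²a₀/Z = 2²·5.29 × 10^-11/4 = 5.29 × 10^-11 m
v = Zαc/n = 4·0.00730·3.00 × 10^8/2 = 4.38 × 10^6 m/s
T = 2πr/v = 7.59 × 10^-17 s = 0.0759 fs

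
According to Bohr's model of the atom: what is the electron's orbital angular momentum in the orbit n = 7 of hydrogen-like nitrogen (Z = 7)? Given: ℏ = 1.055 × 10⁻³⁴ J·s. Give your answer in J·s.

7.385 × 10⁻³⁴ J·s

L_n = nℏ = 7 × 1.055 × 10⁻³⁴ = 7.385 × 10⁻³⁴ J·s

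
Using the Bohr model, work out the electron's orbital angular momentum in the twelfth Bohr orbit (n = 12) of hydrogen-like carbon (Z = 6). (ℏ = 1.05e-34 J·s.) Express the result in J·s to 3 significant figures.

1.26e-33 J·s

L_n = nℏ = 12 × 1.05e-34 = 1.26e-33 J·s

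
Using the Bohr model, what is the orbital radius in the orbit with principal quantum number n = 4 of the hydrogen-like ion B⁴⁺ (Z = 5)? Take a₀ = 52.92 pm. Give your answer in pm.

169.3 pm

r_n = n²a₀/Z = 4² × 52.92 / 5
    = 16 × 52.92 / 5 = 169.3 pm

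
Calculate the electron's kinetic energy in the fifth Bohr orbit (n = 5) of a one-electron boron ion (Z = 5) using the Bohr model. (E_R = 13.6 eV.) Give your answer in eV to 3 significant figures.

13.6 eV

For a Coulomb orbit the virial theorem gives K = −E_n.
E_n = −E_R·Z²/n², so K = E_R·Z²/n² = 13.6 × 5²/5² = 13.6 eV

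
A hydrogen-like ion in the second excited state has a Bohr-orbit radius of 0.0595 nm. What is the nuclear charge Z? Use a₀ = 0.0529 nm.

r_n = n²a₀/Z ⇒ Z = n²a₀/r = 3² × 0.0529 / 0.0595 ≈ 8.00
Z = 8

8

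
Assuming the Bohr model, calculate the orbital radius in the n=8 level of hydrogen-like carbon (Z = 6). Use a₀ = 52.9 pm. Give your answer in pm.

r_n = n²a₀/Z = 8² × 52.9 / 6
    = 64 × 52.9 / 6 = 564 pm

564 pm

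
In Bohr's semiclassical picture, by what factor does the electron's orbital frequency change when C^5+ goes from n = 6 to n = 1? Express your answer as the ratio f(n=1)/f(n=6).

216

f ∝ Z^2 · n^-3; with Z fixed, f ∝ n^-3.
f(n=1)/f(n=6) = (1/6)^-3 = 216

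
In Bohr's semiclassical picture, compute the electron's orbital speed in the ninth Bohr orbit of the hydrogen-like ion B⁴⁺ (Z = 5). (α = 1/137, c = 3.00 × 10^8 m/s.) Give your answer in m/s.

1.22 × 10^6 m/s

v_n = Zαc/n = 5 × 0.00730 × 3.00 × 10^8 / 9
    = 1.22 × 10^6 m/s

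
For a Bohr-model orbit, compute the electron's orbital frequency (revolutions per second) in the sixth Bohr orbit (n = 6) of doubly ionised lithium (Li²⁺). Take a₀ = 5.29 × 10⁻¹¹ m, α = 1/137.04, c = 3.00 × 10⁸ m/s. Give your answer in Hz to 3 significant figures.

2.74 × 10¹⁴ Hz

r = n²a₀/Z = 6.35 × 10⁻¹⁰ m, v = Zαc/n = 1.09 × 10⁶ m/s
f = v/(2πr) = 2.74 × 10¹⁴ Hz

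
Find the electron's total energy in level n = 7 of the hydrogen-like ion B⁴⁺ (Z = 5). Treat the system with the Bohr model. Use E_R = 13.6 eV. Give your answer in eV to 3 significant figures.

E_n = −E_R·Z²/n² = −13.6 × 5²/7² = -6.94 eV

-6.94 eV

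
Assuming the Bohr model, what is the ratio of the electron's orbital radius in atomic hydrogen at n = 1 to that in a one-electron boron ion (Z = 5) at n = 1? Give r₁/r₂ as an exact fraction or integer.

r ∝ Z^-1 · n^2
r₁/r₂ = (1/5)^-1 · (1/1)^2 = 5

5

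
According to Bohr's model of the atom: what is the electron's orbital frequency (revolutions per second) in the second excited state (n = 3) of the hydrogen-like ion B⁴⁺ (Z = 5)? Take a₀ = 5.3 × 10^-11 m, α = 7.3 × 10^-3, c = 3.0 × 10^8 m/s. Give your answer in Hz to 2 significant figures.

6.1 × 10^15 Hz

r = n²a₀/Z = 9.5 × 10^-11 m, v = Zαc/n = 3.6 × 10^6 m/s
f = v/(2πr) = 6.1 × 10^15 Hz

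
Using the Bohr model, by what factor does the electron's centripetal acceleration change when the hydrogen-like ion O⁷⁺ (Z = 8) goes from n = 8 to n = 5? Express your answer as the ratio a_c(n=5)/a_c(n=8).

4096/625

a_c ∝ Z^3 · n^-4; with Z fixed, a_c ∝ n^-4.
a_c(n=5)/a_c(n=8) = (5/8)^-4 = 4096/625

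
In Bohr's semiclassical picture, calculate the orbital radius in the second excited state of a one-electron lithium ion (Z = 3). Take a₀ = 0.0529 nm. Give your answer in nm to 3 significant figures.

0.159 nm

r_n = n²a₀/Z = 3² × 0.0529 / 3
    = 9 × 0.0529 / 3 = 0.159 nm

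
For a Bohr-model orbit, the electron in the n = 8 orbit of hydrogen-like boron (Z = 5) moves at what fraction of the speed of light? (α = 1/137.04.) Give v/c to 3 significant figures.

0.00456

v_n = Zαc/n, so v/c = Zα/n = 5 × 0.00730 / 8 = 0.00456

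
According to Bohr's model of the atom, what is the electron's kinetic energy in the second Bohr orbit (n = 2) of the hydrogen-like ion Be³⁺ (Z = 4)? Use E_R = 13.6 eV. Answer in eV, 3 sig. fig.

For a Coulomb orbit the virial theorem gives K = −E_n.
E_n = −E_R·Z²/n², so K = E_R·Z²/n² = 13.6 × 4²/2² = 54.4 eV

54.4 eV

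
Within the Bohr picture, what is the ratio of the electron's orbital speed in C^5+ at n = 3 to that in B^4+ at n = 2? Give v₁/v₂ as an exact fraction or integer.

v ∝ Z^1 · n^-1
v₁/v₂ = (6/5)^1 · (3/2)^-1 = 4/5

4/5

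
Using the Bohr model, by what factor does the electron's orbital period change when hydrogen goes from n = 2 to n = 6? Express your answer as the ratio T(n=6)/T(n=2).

27

T ∝ Z^-2 · n^3; with Z fixed, T ∝ n^3.
T(n=6)/T(n=2) = (6/2)^3 = 27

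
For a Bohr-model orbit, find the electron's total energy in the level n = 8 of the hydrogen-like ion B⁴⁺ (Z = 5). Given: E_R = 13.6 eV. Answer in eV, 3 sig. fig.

-5.31 eV

E_n = −E_R·Z²/n² = −13.6 × 5²/8² = -5.31 eV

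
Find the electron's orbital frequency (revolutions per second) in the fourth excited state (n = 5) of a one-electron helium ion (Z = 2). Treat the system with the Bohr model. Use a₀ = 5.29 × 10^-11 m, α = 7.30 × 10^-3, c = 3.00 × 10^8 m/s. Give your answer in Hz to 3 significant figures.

2.11 × 10^14 Hz

r = n²a₀/Z = 6.61 × 10^-10 m, v = Zαc/n = 8.76 × 10^5 m/s
f = v/(2πr) = 2.11 × 10^14 Hz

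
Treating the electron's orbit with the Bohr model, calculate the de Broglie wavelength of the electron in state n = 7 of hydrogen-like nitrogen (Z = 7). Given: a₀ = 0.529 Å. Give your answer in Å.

The Bohr quantisation condition is nλ = 2πr_n.
r_n = n²a₀/Z = 3.70 Å
λ = 2πr_n/n = 2π·3.70/7 = 3.32 Å

3.32 Å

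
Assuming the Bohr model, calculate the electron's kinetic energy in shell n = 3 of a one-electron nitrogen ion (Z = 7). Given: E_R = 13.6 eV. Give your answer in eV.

For a Coulomb orbit the virial theorem gives K = −E_n.
E_n = −E_R·Z²/n², so K = E_R·Z²/n² = 13.6 × 7²/3² = 74.0 eV

74.0 eV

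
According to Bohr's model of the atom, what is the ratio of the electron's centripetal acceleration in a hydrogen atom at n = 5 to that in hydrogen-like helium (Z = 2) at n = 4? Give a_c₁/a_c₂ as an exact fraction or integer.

32/625

a_c ∝ Z^3 · n^-4
a_c₁/a_c₂ = (1/2)^3 · (5/4)^-4 = 32/625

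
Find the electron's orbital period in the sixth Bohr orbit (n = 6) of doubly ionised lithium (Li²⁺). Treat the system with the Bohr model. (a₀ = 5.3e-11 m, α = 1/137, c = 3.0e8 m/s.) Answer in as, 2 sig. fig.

r = n²a₀/Z = 6²·5.3e-11/3 = 6.4e-10 m
v = Zαc/n = 3·0.0073·3.0e8/6 = 1.1e6 m/s
T = 2πr/v = 3.6e-15 s = 3600 as

3600 as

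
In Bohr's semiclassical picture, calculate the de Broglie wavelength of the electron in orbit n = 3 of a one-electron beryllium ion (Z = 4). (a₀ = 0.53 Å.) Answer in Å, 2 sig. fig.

The Bohr quantisation condition is nλ = 2πr_n.
r_n = n²a₀/Z = 1.2 Å
λ = 2πr_n/n = 2π·1.2/3 = 2.5 Å

2.5 Å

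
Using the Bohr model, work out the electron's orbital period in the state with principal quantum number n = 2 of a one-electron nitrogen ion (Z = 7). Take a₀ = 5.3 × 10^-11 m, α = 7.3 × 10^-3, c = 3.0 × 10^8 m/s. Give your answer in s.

r = n²a₀/Z = 2²·5.3 × 10^-11/7 = 3.0 × 10^-11 m
v = Zαc/n = 7·0.0073·3.0 × 10^8/2 = 7.7 × 10^6 m/s
T = 2πr/v = 2.5 × 10^-17 s

2.5 × 10^-17 s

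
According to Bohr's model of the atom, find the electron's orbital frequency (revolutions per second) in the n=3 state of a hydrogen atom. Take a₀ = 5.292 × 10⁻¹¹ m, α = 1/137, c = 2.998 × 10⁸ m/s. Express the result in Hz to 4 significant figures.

2.438 × 10¹⁴ Hz

r = n²a₀/Z = 4.763 × 10⁻¹⁰ m, v = Zαc/n = 7.294 × 10⁵ m/s
f = v/(2πr) = 2.438 × 10¹⁴ Hz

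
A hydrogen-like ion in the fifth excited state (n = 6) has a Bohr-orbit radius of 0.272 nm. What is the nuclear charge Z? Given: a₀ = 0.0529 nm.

r_n = n²a₀/Z ⇒ Z = n²a₀/r = 6² × 0.0529 / 0.272 ≈ 7.00
Z = 7

7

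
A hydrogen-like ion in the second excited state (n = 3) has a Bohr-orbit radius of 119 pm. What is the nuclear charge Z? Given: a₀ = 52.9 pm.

4

r_n = n²a₀/Z ⇒ Z = n²a₀/r = 3² × 52.9 / 119 ≈ 4.00
Z = 4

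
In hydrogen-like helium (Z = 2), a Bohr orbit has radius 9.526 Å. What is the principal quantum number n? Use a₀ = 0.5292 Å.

6

r_n = n²a₀/Z ⇒ n² = rZ/a₀ = 9.526 × 2 / 0.5292 ≈ 36.00
n = 6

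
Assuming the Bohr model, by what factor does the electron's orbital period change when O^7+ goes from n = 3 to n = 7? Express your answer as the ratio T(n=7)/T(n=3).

T ∝ Z^-2 · n^3; with Z fixed, T ∝ n^3.
T(n=7)/T(n=3) = (7/3)^3 = 343/27

343/27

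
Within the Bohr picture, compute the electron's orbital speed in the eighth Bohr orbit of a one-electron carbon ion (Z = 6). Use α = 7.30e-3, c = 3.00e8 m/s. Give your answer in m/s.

1.64e6 m/s

v_n = Zαc/n = 6 × 0.00730 × 3.00e8 / 8
    = 1.64e6 m/s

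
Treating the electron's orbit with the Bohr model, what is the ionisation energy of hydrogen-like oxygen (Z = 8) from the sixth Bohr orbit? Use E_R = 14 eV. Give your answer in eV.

E_n = −E_R·Z²/n² = −14 × 8²/6² eV = -25 eV
Ionisation energy = −E_n = 25 eV

25 eV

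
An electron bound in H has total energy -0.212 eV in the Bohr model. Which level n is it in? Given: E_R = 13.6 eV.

E_n = −E_R Z²/n² ⇒ n² = E_R Z²/(−E_n) = 13.6 × 1² / 0.212 ≈ 64.15
n = 8

8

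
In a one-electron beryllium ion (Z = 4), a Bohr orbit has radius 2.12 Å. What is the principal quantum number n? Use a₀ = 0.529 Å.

4

r_n = n²a₀/Z ⇒ n² = rZ/a₀ = 2.12 × 4 / 0.529 ≈ 16.03
n = 4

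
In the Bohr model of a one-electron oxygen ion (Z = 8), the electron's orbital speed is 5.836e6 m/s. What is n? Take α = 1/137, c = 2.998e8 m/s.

v_n = Zαc/n ⇒ n = Zαc/v = 8 × 0.007299 × 2.998e8 / 5.836e6 ≈ 3.00
n = 3

3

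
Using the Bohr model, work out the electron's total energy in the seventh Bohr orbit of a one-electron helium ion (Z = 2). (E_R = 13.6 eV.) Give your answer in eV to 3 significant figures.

E_n = −E_R·Z²/n² = −13.6 × 2²/7² = -1.11 eV

-1.11 eV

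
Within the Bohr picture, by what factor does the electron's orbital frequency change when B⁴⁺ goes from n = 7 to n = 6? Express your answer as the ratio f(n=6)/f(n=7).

343/216

f ∝ Z^2 · n^-3; with Z fixed, f ∝ n^-3.
f(n=6)/f(n=7) = (6/7)^-3 = 343/216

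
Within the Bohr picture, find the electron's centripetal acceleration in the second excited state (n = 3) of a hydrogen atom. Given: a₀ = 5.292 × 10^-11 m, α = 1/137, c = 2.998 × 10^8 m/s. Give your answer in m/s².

1.117 × 10^21 m/s²

r = n²a₀/Z = 4.763 × 10^-10 m, v = Zαc/n = 7.294 × 10^5 m/s
a = v²/r = (7.294 × 10^5)² / 4.763 × 10^-10 = 1.117 × 10^21 m/s²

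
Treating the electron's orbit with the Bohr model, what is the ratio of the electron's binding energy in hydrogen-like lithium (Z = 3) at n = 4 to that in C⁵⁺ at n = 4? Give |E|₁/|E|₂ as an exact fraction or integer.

1/4

|E| ∝ Z^2 · n^-2
|E|₁/|E|₂ = (3/6)^2 · (4/4)^-2 = 1/4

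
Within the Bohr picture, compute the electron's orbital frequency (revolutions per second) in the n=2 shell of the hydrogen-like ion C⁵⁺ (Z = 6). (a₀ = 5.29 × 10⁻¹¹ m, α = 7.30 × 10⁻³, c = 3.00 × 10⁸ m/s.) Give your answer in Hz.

2.96 × 10¹⁶ Hz

r = n²a₀/Z = 3.53 × 10⁻¹¹ m, v = Zαc/n = 6.57 × 10⁶ m/s
f = v/(2πr) = 2.96 × 10¹⁶ Hz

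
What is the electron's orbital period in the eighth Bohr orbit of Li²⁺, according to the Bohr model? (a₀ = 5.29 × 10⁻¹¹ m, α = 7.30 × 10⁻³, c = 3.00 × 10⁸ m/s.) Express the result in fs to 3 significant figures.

8.63 fs

r = n²a₀/Z = 8²·5.29 × 10⁻¹¹/3 = 1.13 × 10⁻⁹ m
v = Zαc/n = 3·0.00730·3.00 × 10⁸/8 = 8.21 × 10⁵ m/s
T = 2πr/v = 8.63 × 10⁻¹⁵ s = 8.63 fs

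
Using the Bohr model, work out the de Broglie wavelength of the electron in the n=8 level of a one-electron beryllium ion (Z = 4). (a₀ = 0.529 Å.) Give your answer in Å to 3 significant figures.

6.65 Å

The Bohr quantisation condition is nλ = 2πr_n.
r_n = n²a₀/Z = 8.46 Å
λ = 2πr_n/n = 2π·8.46/8 = 6.65 Å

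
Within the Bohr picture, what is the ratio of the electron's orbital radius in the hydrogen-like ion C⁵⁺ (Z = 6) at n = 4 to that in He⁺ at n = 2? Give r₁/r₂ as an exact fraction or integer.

r ∝ Z^-1 · n^2
r₁/r₂ = (6/2)^-1 · (4/2)^2 = 4/3

4/3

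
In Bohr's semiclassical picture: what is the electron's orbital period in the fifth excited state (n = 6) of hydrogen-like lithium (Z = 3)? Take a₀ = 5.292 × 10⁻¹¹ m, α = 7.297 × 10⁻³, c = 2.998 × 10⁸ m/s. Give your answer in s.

3.648 × 10⁻¹⁵ s

r = n²a₀/Z = 6²·5.292 × 10⁻¹¹/3 = 6.350 × 10⁻¹⁰ m
v = Zαc/n = 3·0.007297·2.998 × 10⁸/6 = 1.094 × 10⁶ m/s
T = 2πr/v = 3.648 × 10⁻¹⁵ s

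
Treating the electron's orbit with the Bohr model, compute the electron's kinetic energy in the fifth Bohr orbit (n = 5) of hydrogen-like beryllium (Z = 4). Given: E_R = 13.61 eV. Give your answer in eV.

For a Coulomb orbit the virial theorem gives K = −E_n.
E_n = −E_R·Z²/n², so K = E_R·Z²/n² = 13.61 × 4²/5² = 8.710 eV

8.710 eV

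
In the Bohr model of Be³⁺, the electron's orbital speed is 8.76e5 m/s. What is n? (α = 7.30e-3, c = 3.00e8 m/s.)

10

v_n = Zαc/n ⇒ n = Zαc/v = 4 × 0.00730 × 3.00e8 / 8.76e5 ≈ 10.00
n = 10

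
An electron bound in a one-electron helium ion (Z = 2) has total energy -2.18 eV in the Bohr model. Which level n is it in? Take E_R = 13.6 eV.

E_n = −E_R Z²/n² ⇒ n² = E_R Z²/(−E_n) = 13.6 × 2² / 2.18 ≈ 24.95
n = 5

5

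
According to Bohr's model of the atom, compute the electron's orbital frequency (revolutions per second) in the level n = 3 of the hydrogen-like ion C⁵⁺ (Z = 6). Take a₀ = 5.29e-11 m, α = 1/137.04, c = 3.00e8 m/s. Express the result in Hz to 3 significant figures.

r = n²a₀/Z = 7.94e-11 m, v = Zαc/n = 4.38e6 m/s
f = v/(2πr) = 8.78e15 Hz

8.78e15 Hz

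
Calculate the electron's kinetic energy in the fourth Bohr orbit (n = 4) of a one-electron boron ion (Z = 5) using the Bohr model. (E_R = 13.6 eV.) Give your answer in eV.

For a Coulomb orbit the virial theorem gives K = −E_n.
E_n = −E_R·Z²/n², so K = E_R·Z²/n² = 13.6 × 5²/4² = 21.2 eV

21.2 eV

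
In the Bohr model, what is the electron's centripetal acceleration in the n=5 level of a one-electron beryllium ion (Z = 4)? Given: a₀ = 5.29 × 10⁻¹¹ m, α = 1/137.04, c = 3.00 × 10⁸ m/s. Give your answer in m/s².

9.28 × 10²¹ m/s²

r = n²a₀/Z = 3.31 × 10⁻¹⁰ m, v = Zαc/n = 1.75 × 10⁶ m/s
a = v²/r = (1.75 × 10⁶)² / 3.31 × 10⁻¹⁰ = 9.28 × 10²¹ m/s²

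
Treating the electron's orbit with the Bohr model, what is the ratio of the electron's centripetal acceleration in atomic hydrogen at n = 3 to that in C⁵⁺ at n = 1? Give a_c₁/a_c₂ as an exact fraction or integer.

a_c ∝ Z^3 · n^-4
a_c₁/a_c₂ = (1/6)^3 · (3/1)^-4 = 1/17496

1/17496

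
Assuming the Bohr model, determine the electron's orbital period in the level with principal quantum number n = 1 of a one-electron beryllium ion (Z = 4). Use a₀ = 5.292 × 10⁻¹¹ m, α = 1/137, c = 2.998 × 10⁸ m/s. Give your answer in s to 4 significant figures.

r = n²a₀/Z = 1²·5.292 × 10⁻¹¹/4 = 1.323 × 10⁻¹¹ m
v = Zαc/n = 4·0.007299·2.998 × 10⁸/1 = 8.753 × 10⁶ m/s
T = 2πr/v = 9.497 × 10⁻¹⁸ s

9.497 × 10⁻¹⁸ s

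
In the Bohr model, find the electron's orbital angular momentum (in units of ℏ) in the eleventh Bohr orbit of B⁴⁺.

11

L_n = nℏ, so L/ℏ = n = 11.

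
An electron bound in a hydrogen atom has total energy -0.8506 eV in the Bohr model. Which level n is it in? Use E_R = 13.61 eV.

E_n = −E_R Z²/n² ⇒ n² = E_R Z²/(−E_n) = 13.61 × 1² / 0.8506 ≈ 16.00
n = 4

4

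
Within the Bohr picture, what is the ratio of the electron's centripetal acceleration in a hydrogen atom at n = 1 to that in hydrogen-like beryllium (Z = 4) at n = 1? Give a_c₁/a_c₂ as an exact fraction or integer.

1/64

a_c ∝ Z^3 · n^-4
a_c₁/a_c₂ = (1/4)^3 · (1/1)^-4 = 1/64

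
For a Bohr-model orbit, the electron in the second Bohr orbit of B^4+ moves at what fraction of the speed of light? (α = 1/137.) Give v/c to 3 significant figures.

v_n = Zαc/n, so v/c = Zα/n = 5 × 0.00730 / 2 = 0.0182

0.0182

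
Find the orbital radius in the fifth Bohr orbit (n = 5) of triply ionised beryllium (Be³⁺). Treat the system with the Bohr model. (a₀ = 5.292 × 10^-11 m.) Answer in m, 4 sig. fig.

3.308 × 10^-10 m

r_n = n²a₀/Z = 5² × 5.292 × 10^-11 / 4
    = 25 × 5.292 × 10^-11 / 4 = 3.308 × 10^-10 m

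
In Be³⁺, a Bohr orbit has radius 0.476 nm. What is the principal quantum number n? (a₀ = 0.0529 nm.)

6

r_n = n²a₀/Z ⇒ n² = rZ/a₀ = 0.476 × 4 / 0.0529 ≈ 35.99
n = 6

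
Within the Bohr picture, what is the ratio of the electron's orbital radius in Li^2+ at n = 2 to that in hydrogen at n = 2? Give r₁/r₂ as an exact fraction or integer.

1/3

r ∝ Z^-1 · n^2
r₁/r₂ = (3/1)^-1 · (2/2)^2 = 1/3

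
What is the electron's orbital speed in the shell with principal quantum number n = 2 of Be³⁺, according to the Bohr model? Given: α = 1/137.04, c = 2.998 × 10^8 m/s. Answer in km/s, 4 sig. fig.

4375 km/s

v_n = Zαc/n = 4 × 0.007297 × 2.998 × 10^8 / 2
    = 4375 km/s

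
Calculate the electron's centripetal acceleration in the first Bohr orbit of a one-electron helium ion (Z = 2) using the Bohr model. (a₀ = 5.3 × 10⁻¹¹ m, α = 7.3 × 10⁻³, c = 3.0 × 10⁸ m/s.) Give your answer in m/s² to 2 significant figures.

7.2 × 10²³ m/s²

r = n²a₀/Z = 2.6 × 10⁻¹¹ m, v = Zαc/n = 4.4 × 10⁶ m/s
a = v²/r = (4.4 × 10⁶)² / 2.6 × 10⁻¹¹ = 7.2 × 10²³ m/s²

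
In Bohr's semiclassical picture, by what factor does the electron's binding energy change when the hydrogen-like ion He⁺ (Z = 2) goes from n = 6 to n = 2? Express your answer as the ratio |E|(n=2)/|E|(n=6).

9

|E| ∝ Z^2 · n^-2; with Z fixed, |E| ∝ n^-2.
|E|(n=2)/|E|(n=6) = (2/6)^-2 = 9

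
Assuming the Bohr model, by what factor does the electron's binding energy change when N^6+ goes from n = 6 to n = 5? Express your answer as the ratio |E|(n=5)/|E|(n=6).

|E| ∝ Z^2 · n^-2; with Z fixed, |E| ∝ n^-2.
|E|(n=5)/|E|(n=6) = (5/6)^-2 = 36/25

36/25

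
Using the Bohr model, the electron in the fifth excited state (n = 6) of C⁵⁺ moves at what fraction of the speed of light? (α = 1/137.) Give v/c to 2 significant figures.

0.0073

v_n = Zαc/n, so v/c = Zα/n = 6 × 0.0073 / 6 = 0.0073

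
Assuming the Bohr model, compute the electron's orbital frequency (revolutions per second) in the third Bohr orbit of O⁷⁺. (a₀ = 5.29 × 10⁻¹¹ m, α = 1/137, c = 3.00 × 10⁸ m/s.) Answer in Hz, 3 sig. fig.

1.56 × 10¹⁶ Hz

r = n²a₀/Z = 5.95 × 10⁻¹¹ m, v = Zαc/n = 5.84 × 10⁶ m/s
f = v/(2πr) = 1.56 × 10¹⁶ Hz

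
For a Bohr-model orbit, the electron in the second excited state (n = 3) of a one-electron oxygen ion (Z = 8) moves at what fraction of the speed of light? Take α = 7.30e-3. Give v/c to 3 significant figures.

0.0195

v_n = Zαc/n, so v/c = Zα/n = 8 × 0.00730 / 3 = 0.0195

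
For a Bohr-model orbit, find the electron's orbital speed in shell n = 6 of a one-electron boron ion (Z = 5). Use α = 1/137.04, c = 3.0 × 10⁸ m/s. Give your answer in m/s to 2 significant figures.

v_n = Zαc/n = 5 × 0.0073 × 3.0 × 10⁸ / 6
    = 1.8 × 10⁶ m/s

1.8 × 10⁶ m/s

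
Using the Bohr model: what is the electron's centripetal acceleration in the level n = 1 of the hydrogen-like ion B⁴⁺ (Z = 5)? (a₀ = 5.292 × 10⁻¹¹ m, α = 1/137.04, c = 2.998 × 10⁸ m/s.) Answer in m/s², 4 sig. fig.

r = n²a₀/Z = 1.058 × 10⁻¹¹ m, v = Zαc/n = 1.094 × 10⁷ m/s
a = v²/r = (1.094 × 10⁷)² / 1.058 × 10⁻¹¹ = 1.130 × 10²⁵ m/s²

1.130 × 10²⁵ m/s²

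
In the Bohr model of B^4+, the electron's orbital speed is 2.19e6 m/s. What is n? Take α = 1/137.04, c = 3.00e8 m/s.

5

v_n = Zαc/n ⇒ n = Zαc/v = 5 × 0.00730 × 3.00e8 / 2.19e6 ≈ 5.00
n = 5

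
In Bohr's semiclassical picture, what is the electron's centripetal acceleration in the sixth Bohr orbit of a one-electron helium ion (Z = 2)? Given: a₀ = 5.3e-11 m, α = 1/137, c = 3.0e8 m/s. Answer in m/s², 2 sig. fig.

r = n²a₀/Z = 9.5e-10 m, v = Zαc/n = 7.3e5 m/s
a = v²/r = (7.3e5)² / 9.5e-10 = 5.6e20 m/s²

5.6e20 m/s²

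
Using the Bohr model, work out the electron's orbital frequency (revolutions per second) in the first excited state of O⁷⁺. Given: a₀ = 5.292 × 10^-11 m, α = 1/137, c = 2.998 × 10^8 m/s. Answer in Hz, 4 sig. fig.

r = n²a₀/Z = 2.646 × 10^-11 m, v = Zαc/n = 8.753 × 10^6 m/s
f = v/(2πr) = 5.265 × 10^16 Hz

5.265 × 10^16 Hz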